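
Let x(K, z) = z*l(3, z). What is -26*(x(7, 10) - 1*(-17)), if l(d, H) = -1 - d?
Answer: 598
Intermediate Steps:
x(K, z) = -4*z (x(K, z) = z*(-1 - 1*3) = z*(-1 - 3) = z*(-4) = -4*z)
-26*(x(7, 10) - 1*(-17)) = -26*(-4*10 - 1*(-17)) = -26*(-40 + 17) = -26*(-23) = 598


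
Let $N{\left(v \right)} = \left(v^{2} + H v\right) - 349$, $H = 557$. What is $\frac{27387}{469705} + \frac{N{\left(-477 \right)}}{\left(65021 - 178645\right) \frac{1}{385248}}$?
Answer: $\frac{871039849233381}{6671220115} \approx 1.3057 \cdot 10^{5}$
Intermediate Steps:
$N{\left(v \right)} = -349 + v^{2} + 557 v$ ($N{\left(v \right)} = \left(v^{2} + 557 v\right) - 349 = -349 + v^{2} + 557 v$)
$\frac{27387}{469705} + \frac{N{\left(-477 \right)}}{\left(65021 - 178645\right) \frac{1}{385248}} = \frac{27387}{469705} + \frac{-349 + \left(-477\right)^{2} + 557 \left(-477\right)}{\left(65021 - 178645\right) \frac{1}{385248}} = 27387 \cdot \frac{1}{469705} + \frac{-349 + 227529 - 265689}{\left(-113624\right) \frac{1}{385248}} = \frac{27387}{469705} - \frac{38509}{- \frac{14203}{48156}} = \frac{27387}{469705} - - \frac{1854439404}{14203} = \frac{27387}{469705} + \frac{1854439404}{14203} = \frac{871039849233381}{6671220115}$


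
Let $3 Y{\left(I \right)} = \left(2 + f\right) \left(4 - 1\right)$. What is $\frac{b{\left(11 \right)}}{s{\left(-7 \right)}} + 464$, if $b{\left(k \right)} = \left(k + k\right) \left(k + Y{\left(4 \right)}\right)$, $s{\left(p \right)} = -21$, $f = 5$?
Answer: $\frac{3116}{7} \approx 445.14$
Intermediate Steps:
$Y{\left(I \right)} = 7$ ($Y{\left(I \right)} = \frac{\left(2 + 5\right) \left(4 - 1\right)}{3} = \frac{7 \cdot 3}{3} = \frac{1}{3} \cdot 21 = 7$)
$b{\left(k \right)} = 2 k \left(7 + k\right)$ ($b{\left(k \right)} = \left(k + k\right) \left(k + 7\right) = 2 k \left(7 + k\right)$)
$\frac{b{\left(11 \right)}}{s{\left(-7 \right)}} + 464 = \frac{2 \cdot 11 \left(7 + 11\right)}{-21} + 464 = - \frac{2 \cdot 11 \cdot 18}{21} + 464 = \left(- \frac{1}{21}\right) 396 + 464 = - \frac{132}{7} + 464 = \frac{3116}{7}$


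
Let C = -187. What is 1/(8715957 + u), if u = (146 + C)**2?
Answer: 1/8717638 ≈ 1.1471e-7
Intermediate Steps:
u = 1681 (u = (146 - 187)**2 = (-41)**2 = 1681)
1/(8715957 + u) = 1/(8715957 + 1681) = 1/8717638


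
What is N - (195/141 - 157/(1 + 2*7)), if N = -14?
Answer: -3466/705 ≈ -4.9163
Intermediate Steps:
N - (195/141 - 157/(1 + 2*7)) = -14 - (195/141 - 157/(1 + 2*7)) = -14 - (195*(1/141) - 157/(1 + 14)) = -14 - (65/47 - 157/15) = -14 - 1*(-6404/705) = -14 + 6404/705 = -3466/705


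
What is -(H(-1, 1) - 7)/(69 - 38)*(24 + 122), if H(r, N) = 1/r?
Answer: 1168/31 ≈ 37.677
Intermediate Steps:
-(H(-1, 1) - 7)/(69 - 38)*(24 + 122) = -(1/(-1) - 7)/(69 - 38)*(24 + 122) = -(-1 - 7)/31*146 = -(-8*1/31)*146 = -(-8)*146/31 = -1*(-1168/31) = 1168/31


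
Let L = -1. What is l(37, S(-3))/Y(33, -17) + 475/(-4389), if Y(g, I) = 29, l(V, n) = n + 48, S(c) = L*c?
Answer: 11056/6699 ≈ 1.6504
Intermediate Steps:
S(c) = -c
l(V, n) = 48 + n
l(37, S(-3))/Y(33, -17) + 475/(-4389) = (48 - 1*(-3))/29 + 475/(-4389) = (48 + 3)*(1/29) + 475*(-1/4389) = 51*(1/29) - 25/231 = 51/29 - 25/231 = 11056/6699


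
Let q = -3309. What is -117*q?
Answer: 387153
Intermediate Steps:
-117*q = -117*(-3309) = 387153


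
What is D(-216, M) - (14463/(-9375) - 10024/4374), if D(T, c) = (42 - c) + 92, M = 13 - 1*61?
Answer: 1270062277/6834375 ≈ 185.83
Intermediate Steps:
M = -48 (M = 13 - 61 = -48)
D(T, c) = 134 - c
D(-216, M) - (14463/(-9375) - 10024/4374) = (134 - 1*(-48)) - (14463/(-9375) - 10024/4374) = (134 + 48) - (14463*(-1/9375) - 10024*1/4374) = 182 - (-4821/3125 - 5012/2187) = 182 - 1*(-26206027/6834375) = 182 + 26206027/6834375 = 1270062277/6834375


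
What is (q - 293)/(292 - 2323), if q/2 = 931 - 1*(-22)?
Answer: -1613/2031 ≈ -0.79419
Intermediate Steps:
q = 1906 (q = 2*(931 - 1*(-22)) = 2*(931 + 22) = 2*953 = 1906)
(q - 293)/(292 - 2323) = (1906 - 293)/(292 - 2323) = 1613/(-2031) = 1613*(-1/2031) = -1613/2031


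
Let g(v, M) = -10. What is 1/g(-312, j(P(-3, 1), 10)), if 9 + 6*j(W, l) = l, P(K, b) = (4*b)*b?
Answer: -⅒ ≈ -0.10000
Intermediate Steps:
P(K, b) = 4*b²
j(W, l) = -3/2 + l/6
1/g(-312, j(P(-3, 1), 10)) = 1/(-10) = -⅒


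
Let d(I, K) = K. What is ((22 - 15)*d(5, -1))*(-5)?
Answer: 35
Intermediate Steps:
((22 - 15)*d(5, -1))*(-5) = ((22 - 15)*(-1))*(-5) = (7*(-1))*(-5) = -7*(-5) = 35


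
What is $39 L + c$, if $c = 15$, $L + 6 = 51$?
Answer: $1770$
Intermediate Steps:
$L = 45$ ($L = -6 + 51 = 45$)
$39 L + c = 39 \cdot 45 + 15 = 1755 + 15 = 1770$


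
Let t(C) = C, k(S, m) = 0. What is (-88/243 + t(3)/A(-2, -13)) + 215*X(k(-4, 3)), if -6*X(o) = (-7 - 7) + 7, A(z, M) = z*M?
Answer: 791603/3159 ≈ 250.59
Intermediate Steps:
A(z, M) = M*z
X(o) = 7/6 (X(o) = -((-7 - 7) + 7)/6 = -(-14 + 7)/6 = -⅙*(-7) = 7/6)
(-88/243 + t(3)/A(-2, -13)) + 215*X(k(-4, 3)) = (-88/243 + 3/((-13*(-2)))) + 215*(7/6) = (-88*1/243 + 3/26) + 1505/6 = (-88/243 + 3*(1/26)) + 1505/6 = (-88/243 + 3/26) + 1505/6 = -1559/6318 + 1505/6 = 791603/3159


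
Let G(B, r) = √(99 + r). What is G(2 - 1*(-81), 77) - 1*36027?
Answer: -36027 + 4*√11 ≈ -36014.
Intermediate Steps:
G(2 - 1*(-81), 77) - 1*36027 = √(99 + 77) - 1*36027 = √176 - 36027 = 4*√11 - 36027 = -36027 + 4*√11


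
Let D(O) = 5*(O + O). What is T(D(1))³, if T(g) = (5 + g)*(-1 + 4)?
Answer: 91125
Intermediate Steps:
D(O) = 10*O (D(O) = 5*(2*O) = 10*O)
T(g) = 15 + 3*g (T(g) = (5 + g)*3 = 15 + 3*g)
T(D(1))³ = (15 + 3*(10*1))³ = (15 + 3*10)³ = (15 + 30)³ = 45³ = 91125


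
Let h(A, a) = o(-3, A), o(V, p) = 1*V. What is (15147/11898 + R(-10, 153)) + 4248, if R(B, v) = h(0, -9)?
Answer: 5613573/1322 ≈ 4246.3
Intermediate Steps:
o(V, p) = V
h(A, a) = -3
R(B, v) = -3
(15147/11898 + R(-10, 153)) + 4248 = (15147/11898 - 3) + 4248 = (15147*(1/11898) - 3) + 4248 = (1683/1322 - 3) + 4248 = -2283/1322 + 4248 = 5613573/1322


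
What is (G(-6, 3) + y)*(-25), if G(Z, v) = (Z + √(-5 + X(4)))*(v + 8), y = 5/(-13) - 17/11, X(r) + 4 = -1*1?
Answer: 242850/143 - 275*I*√10 ≈ 1698.3 - 869.63*I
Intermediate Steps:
X(r) = -5 (X(r) = -4 - 1*1 = -4 - 1 = -5)
y = -276/143 (y = 5*(-1/13) - 17*1/11 = -5/13 - 17/11 = -276/143 ≈ -1.9301)
G(Z, v) = (8 + v)*(Z + I*√10) (G(Z, v) = (Z + √(-5 - 5))*(v + 8) = (Z + √(-10))*(8 + v) = (Z + I*√10)*(8 + v) = (8 + v)*(Z + I*√10))
(G(-6, 3) + y)*(-25) = ((8*(-6) - 6*3 + 8*I*√10 + I*3*√10) - 276/143)*(-25) = ((-48 - 18 + 8*I*√10 + 3*I*√10) - 276/143)*(-25) = ((-66 + 11*I*√10) - 276/143)*(-25) = (-9714/143 + 11*I*√10)*(-25) = 242850/143 - 275*I*√10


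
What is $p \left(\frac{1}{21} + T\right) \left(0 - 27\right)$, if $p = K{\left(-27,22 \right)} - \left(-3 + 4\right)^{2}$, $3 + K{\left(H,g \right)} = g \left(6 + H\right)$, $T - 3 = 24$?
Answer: $\frac{2382192}{7} \approx 3.4031 \cdot 10^{5}$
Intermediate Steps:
$T = 27$ ($T = 3 + 24 = 27$)
$K{\left(H,g \right)} = -3 + g \left(6 + H\right)$
$p = -466$ ($p = \left(-3 + 6 \cdot 22 - 594\right) - \left(-3 + 4\right)^{2} = \left(-3 + 132 - 594\right) - 1^{2} = -465 - 1 = -466$)
$p \left(\frac{1}{21} + T\right) \left(0 - 27\right) = - 466 \left(\frac{1}{21} + 27\right) \left(0 - 27\right) = - 466 \left(\frac{1}{21} + 27\right) \left(-27\right) = - 466 \cdot \frac{568}{21} \left(-27\right) = \left(-466\right) \left(- \frac{5112}{7}\right) = \frac{2382192}{7}$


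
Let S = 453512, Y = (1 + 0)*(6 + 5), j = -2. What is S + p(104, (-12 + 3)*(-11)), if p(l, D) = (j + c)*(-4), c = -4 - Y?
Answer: 453580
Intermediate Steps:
Y = 11 (Y = 1*11 = 11)
c = -15 (c = -4 - 1*11 = -4 - 11 = -15)
p(l, D) = 68 (p(l, D) = (-2 - 15)*(-4) = -17*(-4) = 68)
S + p(104, (-12 + 3)*(-11)) = 453512 + 68 = 453580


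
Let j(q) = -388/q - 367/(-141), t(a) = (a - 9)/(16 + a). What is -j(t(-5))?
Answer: -303463/987 ≈ -307.46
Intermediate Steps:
t(a) = (-9 + a)/(16 + a)
j(q) = 367/141 - 388/q (j(q) = -388/q - 367*(-1/141) = -388/q + 367/141 = 367/141 - 388/q)
-j(t(-5)) = -(367/141 - 388*(16 - 5)/(-9 - 5)) = -(367/141 - 388/(-14/11)) = -(367/141 - 388*(-11/14)) = -(367/141 + 2134/7) = -1*303463/987 = -303463/987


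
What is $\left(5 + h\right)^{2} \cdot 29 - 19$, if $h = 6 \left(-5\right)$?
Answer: $18106$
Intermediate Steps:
$h = -30$
$\left(5 + h\right)^{2} \cdot 29 - 19 = \left(5 - 30\right)^{2} \cdot 29 - 19 = \left(-25\right)^{2} \cdot 29 - 19 = 625 \cdot 29 - 19 = 18125 - 19 = 18106$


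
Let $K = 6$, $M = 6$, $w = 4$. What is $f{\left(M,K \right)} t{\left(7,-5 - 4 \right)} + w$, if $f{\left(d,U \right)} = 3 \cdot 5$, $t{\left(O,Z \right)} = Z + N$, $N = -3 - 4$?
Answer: $-236$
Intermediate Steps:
$N = -7$ ($N = -3 - 4 = -7$)
$t{\left(O,Z \right)} = -7 + Z$ ($t{\left(O,Z \right)} = Z - 7 = -7 + Z$)
$f{\left(d,U \right)} = 15$
$f{\left(M,K \right)} t{\left(7,-5 - 4 \right)} + w = 15 \left(-7 - 9\right) + 4 = 15 \left(-16\right) + 4 = -240 + 4 = -236$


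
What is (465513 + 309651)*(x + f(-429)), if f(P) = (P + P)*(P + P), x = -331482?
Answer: 313694917848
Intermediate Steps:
f(P) = 4*P**2 (f(P) = (2*P)*(2*P) = 4*P**2)
(465513 + 309651)*(x + f(-429)) = (465513 + 309651)*(-331482 + 4*(-429)**2) = 775164*(-331482 + 4*184041) = 775164*(-331482 + 736164) = 775164*404682 = 313694917848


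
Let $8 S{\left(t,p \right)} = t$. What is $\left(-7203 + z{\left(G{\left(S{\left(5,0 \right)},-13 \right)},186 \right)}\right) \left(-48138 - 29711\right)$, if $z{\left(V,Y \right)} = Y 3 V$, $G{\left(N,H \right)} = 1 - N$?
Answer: $\frac{2177825775}{4} \approx 5.4446 \cdot 10^{8}$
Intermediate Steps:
$S{\left(t,p \right)} = \frac{t}{8}$
$z{\left(V,Y \right)} = 3 V Y$ ($z{\left(V,Y \right)} = 3 Y V = 3 V Y$)
$\left(-7203 + z{\left(G{\left(S{\left(5,0 \right)},-13 \right)},186 \right)}\right) \left(-48138 - 29711\right) = \left(-7203 + 3 \left(1 - \frac{1}{8} \cdot 5\right) 186\right) \left(-48138 - 29711\right) = \left(-7203 + 3 \left(1 - \frac{5}{8}\right) 186\right) \left(-77849\right) = \left(-7203 + 3 \cdot \frac{3}{8} \cdot 186\right) \left(-77849\right) = \left(-7203 + \frac{837}{4}\right) \left(-77849\right) = \left(- \frac{27975}{4}\right) \left(-77849\right) = \frac{2177825775}{4}$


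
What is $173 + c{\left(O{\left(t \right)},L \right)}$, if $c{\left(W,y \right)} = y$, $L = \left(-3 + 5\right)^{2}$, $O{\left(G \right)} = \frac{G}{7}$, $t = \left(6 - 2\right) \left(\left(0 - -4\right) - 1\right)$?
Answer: $177$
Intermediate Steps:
$t = 12$ ($t = 4 \left(\left(0 + 4\right) - 1\right) = 4 \left(4 - 1\right) = 4 \cdot 3 = 12$)
$O{\left(G \right)} = \frac{G}{7}$ ($O{\left(G \right)} = G \frac{1}{7} = \frac{G}{7}$)
$L = 4$ ($L = 2^{2} = 4$)
$173 + c{\left(O{\left(t \right)},L \right)} = 173 + 4 = 177$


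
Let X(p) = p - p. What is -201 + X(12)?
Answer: -201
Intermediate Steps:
X(p) = 0
-201 + X(12) = -201 + 0 = -201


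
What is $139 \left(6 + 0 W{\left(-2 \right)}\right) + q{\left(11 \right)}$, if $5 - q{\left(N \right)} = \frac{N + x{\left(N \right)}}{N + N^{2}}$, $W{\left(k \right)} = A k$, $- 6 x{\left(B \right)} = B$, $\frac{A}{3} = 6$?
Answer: $\frac{60403}{72} \approx 838.93$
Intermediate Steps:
$A = 18$ ($A = 3 \cdot 6 = 18$)
$x{\left(B \right)} = - \frac{B}{6}$
$W{\left(k \right)} = 18 k$
$q{\left(N \right)} = 5 - \frac{5 N}{6 \left(N + N^{2}\right)}$ ($q{\left(N \right)} = 5 - \frac{N - \frac{N}{6}}{N + N^{2}} = 5 - \frac{\frac{5}{6} N}{N + N^{2}} = 5 - \frac{5 N}{6 \left(N + N^{2}\right)}$)
$139 \left(6 + 0 W{\left(-2 \right)}\right) + q{\left(11 \right)} = 139 \left(6 + 0 \cdot 18 \left(-2\right)\right) + \frac{5 \left(5 + 6 \cdot 11\right)}{6 \left(1 + 11\right)} = 139 \left(6 + 0 \left(-36\right)\right) + \frac{5 \left(5 + 66\right)}{6 \cdot 12} = 139 \left(6 + 0\right) + \frac{5}{6} \cdot \frac{1}{12} \cdot 71 = 139 \cdot 6 + \frac{355}{72} = 834 + \frac{355}{72} = \frac{60403}{72}$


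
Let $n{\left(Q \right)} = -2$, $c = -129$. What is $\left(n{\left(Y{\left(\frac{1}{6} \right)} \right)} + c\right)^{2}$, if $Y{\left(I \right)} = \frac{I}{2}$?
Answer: $17161$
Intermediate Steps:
$Y{\left(I \right)} = \frac{I}{2}$ ($Y{\left(I \right)} = I \frac{1}{2} = \frac{I}{2}$)
$\left(n{\left(Y{\left(\frac{1}{6} \right)} \right)} + c\right)^{2} = \left(-2 - 129\right)^{2} = \left(-131\right)^{2} = 17161$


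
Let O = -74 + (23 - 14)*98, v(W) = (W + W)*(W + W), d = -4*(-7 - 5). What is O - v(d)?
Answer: -8408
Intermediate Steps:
d = 48 (d = -4*(-12) = 48)
v(W) = 4*W² (v(W) = (2*W)*(2*W) = 4*W²)
O = 808 (O = -74 + 9*98 = -74 + 882 = 808)
O - v(d) = 808 - 4*48² = 808 - 4*2304 = 808 - 1*9216 = 808 - 9216 = -8408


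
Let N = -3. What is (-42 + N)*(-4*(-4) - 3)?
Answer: -585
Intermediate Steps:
(-42 + N)*(-4*(-4) - 3) = (-42 - 3)*(-4*(-4) - 3) = -45*(16 - 3) = -45*13 = -585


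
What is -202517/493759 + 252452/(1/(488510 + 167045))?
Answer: 11673603403922889/70537 ≈ 1.6550e+11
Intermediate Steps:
-202517/493759 + 252452/(1/(488510 + 167045)) = -202517*1/493759 + 252452/(1/655555) = -28931/70537 + 252452/(1/655555) = -28931/70537 + 252452*655555 = -28931/70537 + 165496170860 = 11673603403922889/70537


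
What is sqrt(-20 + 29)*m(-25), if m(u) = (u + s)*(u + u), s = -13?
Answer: 5700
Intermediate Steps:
m(u) = 2*u*(-13 + u) (m(u) = (u - 13)*(u + u) = (-13 + u)*(2*u) = 2*u*(-13 + u))
sqrt(-20 + 29)*m(-25) = sqrt(-20 + 29)*(2*(-25)*(-13 - 25)) = sqrt(9)*(2*(-25)*(-38)) = 3*1900 = 5700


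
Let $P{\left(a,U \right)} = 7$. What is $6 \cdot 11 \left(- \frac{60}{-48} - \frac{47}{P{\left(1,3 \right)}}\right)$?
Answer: $- \frac{5049}{14} \approx -360.64$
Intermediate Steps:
$6 \cdot 11 \left(- \frac{60}{-48} - \frac{47}{P{\left(1,3 \right)}}\right) = 6 \cdot 11 \left(- \frac{60}{-48} - \frac{47}{7}\right) = 66 \left(\left(-60\right) \left(- \frac{1}{48}\right) - \frac{47}{7}\right) = 66 \left(\frac{5}{4} - \frac{47}{7}\right) = 66 \left(- \frac{153}{28}\right) = - \frac{5049}{14}$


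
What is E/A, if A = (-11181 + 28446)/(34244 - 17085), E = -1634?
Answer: -28037806/17265 ≈ -1624.0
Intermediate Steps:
A = 17265/17159 ≈ 1.0062
E/A = -1634/17265/17159 = -1634*17159/17265 = -28037806/17265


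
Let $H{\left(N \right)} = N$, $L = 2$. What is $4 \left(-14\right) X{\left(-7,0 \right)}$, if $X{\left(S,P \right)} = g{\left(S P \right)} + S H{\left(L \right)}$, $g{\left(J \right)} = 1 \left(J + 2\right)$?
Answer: $672$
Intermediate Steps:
$g{\left(J \right)} = 2 + J$ ($g{\left(J \right)} = 1 \left(2 + J\right) = 2 + J$)
$X{\left(S,P \right)} = 2 + 2 S + P S$ ($X{\left(S,P \right)} = \left(2 + S P\right) + S 2 = \left(2 + P S\right) + 2 S = 2 + 2 S + P S$)
$4 \left(-14\right) X{\left(-7,0 \right)} = 4 \left(-14\right) \left(2 + 2 \left(-7\right) + 0 \left(-7\right)\right) = - 56 \left(2 - 14 + 0\right) = \left(-56\right) \left(-12\right) = 672$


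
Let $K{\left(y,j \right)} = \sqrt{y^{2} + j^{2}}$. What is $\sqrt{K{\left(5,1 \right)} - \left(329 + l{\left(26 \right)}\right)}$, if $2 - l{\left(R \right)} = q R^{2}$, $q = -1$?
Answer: $\sqrt{-1007 + \sqrt{26}} \approx 31.653 i$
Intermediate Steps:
$l{\left(R \right)} = 2 + R^{2}$ ($l{\left(R \right)} = 2 - - R^{2} = 2 + R^{2}$)
$K{\left(y,j \right)} = \sqrt{j^{2} + y^{2}}$
$\sqrt{K{\left(5,1 \right)} - \left(329 + l{\left(26 \right)}\right)} = \sqrt{\sqrt{1^{2} + 5^{2}} - 1007} = \sqrt{\sqrt{1 + 25} - 1007} = \sqrt{\sqrt{26} - 1007} = \sqrt{-1007 + \sqrt{26}}$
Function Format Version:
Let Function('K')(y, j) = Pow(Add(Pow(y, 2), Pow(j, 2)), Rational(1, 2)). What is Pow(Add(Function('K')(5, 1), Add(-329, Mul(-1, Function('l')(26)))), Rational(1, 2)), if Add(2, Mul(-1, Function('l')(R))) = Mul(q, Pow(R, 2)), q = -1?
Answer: Pow(Add(-1007, Pow(26, Rational(1, 2))), Rational(1, 2)) ≈ Mul(31.653, I)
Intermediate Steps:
Function('l')(R) = Add(2, Pow(R, 2)) (Function('l')(R) = Add(2, Mul(-1, Mul(-1, Pow(R, 2)))) = Add(2, Pow(R, 2)))
Function('K')(y, j) = Pow(Add(Pow(j, 2), Pow(y, 2)), Rational(1, 2))
Pow(Add(Function('K')(5, 1), Add(-329, Mul(-1, Function('l')(26)))), Rational(1, 2)) = Pow(Add(Pow(Add(Pow(1, 2), Pow(5, 2)), Rational(1, 2)), Add(-329, Mul(-1, Add(2, Pow(26, 2))))), Rational(1, 2)) = Pow(Add(Pow(Add(1, 25), Rational(1, 2)), Add(-329, Mul(-1, Add(2, 676)))), Rational(1, 2)) = Pow(Add(Pow(26, Rational(1, 2)), Add(-329, Mul(-1, 678))), Rational(1, 2)) = Pow(Add(Pow(26, Rational(1, 2)), Add(-329, -678)), Rational(1, 2)) = Pow(Add(Pow(26, Rational(1, 2)), -1007), Rational(1, 2)) = Pow(Add(-1007, Pow(26, Rational(1, 2))), Rational(1, 2))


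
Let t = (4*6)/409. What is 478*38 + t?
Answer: 7429100/409 ≈ 18164.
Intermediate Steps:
t = 24/409 (t = 24*(1/409) = 24/409 ≈ 0.058680)
478*38 + t = 478*38 + 24/409 = 18164 + 24/409 = 7429100/409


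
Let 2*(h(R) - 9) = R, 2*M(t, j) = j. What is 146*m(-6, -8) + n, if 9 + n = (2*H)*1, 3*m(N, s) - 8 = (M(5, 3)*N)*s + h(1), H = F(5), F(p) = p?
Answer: 13070/3 ≈ 4356.7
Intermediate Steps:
M(t, j) = j/2
h(R) = 9 + R/2
H = 5
m(N, s) = 35/6 + N*s/2 (m(N, s) = 8/3 + ((((½)*3)*N)*s + (9 + (½)*1))/3 = 8/3 + ((3*N/2)*s + (9 + ½))/3 = 8/3 + (3*N*s/2 + 19/2)/3 = 8/3 + (19/2 + 3*N*s/2)/3 = 8/3 + (19/6 + N*s/2) = 35/6 + N*s/2)
n = 1 (n = -9 + (2*5)*1 = -9 + 10*1 = -9 + 10 = 1)
146*m(-6, -8) + n = 146*(35/6 + (½)*(-6)*(-8)) + 1 = 146*(35/6 + 24) + 1 = 146*(179/6) + 1 = 13067/3 + 1 = 13070/3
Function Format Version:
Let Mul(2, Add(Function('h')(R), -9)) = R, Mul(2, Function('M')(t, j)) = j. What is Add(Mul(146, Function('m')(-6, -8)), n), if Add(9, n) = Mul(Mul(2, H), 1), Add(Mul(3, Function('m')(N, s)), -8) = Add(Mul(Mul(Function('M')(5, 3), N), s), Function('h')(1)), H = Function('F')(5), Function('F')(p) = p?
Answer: Rational(13070, 3) ≈ 4356.7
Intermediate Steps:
Function('M')(t, j) = Mul(Rational(1, 2), j)
Function('h')(R) = Add(9, Mul(Rational(1, 2), R))
H = 5
Function('m')(N, s) = Add(Rational(35, 6), Mul(Rational(1, 2), N, s)) (Function('m')(N, s) = Add(Rational(8, 3), Mul(Rational(1, 3), Add(Mul(Mul(Mul(Rational(1, 2), 3), N), s), Add(9, Mul(Rational(1, 2), 1))))) = Add(Rational(8, 3), Mul(Rational(1, 3), Add(Mul(Mul(Rational(3, 2), N), s), Add(9, Rational(1, 2))))) = Add(Rational(8, 3), Mul(Rational(1, 3), Add(Mul(Rational(3, 2), N, s), Rational(19, 2)))) = Add(Rational(8, 3), Mul(Rational(1, 3), Add(Rational(19, 2), Mul(Rational(3, 2), N, s)))) = Add(Rational(8, 3), Add(Rational(19, 6), Mul(Rational(1, 2), N, s))) = Add(Rational(35, 6), Mul(Rational(1, 2), N, s)))
n = 1 (n = Add(-9, Mul(Mul(2, 5), 1)) = Add(-9, Mul(10, 1)) = Add(-9, 10) = 1)
Add(Mul(146, Function('m')(-6, -8)), n) = Add(Mul(146, Add(Rational(35, 6), Mul(Rational(1, 2), -6, -8))), 1) = Add(Mul(146, Add(Rational(35, 6), 24)), 1) = Add(Mul(146, Rational(179, 6)), 1) = Add(Rational(13067, 3), 1) = Rational(13070, 3)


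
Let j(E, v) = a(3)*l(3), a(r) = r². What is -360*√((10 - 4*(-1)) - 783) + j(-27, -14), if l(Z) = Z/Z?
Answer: 9 - 360*I*√769 ≈ 9.0 - 9983.1*I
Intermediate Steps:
l(Z) = 1
j(E, v) = 9 (j(E, v) = 3²*1 = 9*1 = 9)
-360*√((10 - 4*(-1)) - 783) + j(-27, -14) = -360*√((10 - 4*(-1)) - 783) + 9 = -360*√((10 + 4) - 783) + 9 = -360*√(14 - 783) + 9 = -360*I*√769 + 9 = 9 - 360*I*√769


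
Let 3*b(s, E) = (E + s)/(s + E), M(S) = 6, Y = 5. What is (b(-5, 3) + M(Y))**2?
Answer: 361/9 ≈ 40.111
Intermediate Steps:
b(s, E) = 1/3 (b(s, E) = ((E + s)/(s + E))/3 = ((E + s)/(E + s))/3 = (1/3)*1 = 1/3)
(b(-5, 3) + M(Y))**2 = (1/3 + 6)**2 = (19/3)**2 = 361/9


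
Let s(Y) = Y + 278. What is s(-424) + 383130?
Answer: 382984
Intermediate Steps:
s(Y) = 278 + Y
s(-424) + 383130 = (278 - 424) + 383130 = -146 + 383130 = 382984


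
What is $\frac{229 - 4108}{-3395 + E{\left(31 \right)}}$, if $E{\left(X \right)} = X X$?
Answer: $\frac{3879}{2434} \approx 1.5937$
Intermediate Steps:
$E{\left(X \right)} = X^{2}$
$\frac{229 - 4108}{-3395 + E{\left(31 \right)}} = \frac{229 - 4108}{-3395 + 31^{2}} = - \frac{3879}{-3395 + 961} = - \frac{3879}{-2434} = \left(-3879\right) \left(- \frac{1}{2434}\right) = \frac{3879}{2434}$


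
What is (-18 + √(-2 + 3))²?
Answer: 289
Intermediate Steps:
(-18 + √(-2 + 3))² = (-18 + √1)² = (-18 + 1)² = (-17)² = 289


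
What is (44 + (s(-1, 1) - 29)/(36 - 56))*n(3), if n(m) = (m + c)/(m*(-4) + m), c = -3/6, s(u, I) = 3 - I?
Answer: -907/72 ≈ -12.597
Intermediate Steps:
c = -1/2 (c = -3*1/6 = -1/2 ≈ -0.50000)
n(m) = -(-1/2 + m)/(3*m) (n(m) = (m - 1/2)/(m*(-4) + m) = (-1/2 + m)/(-4*m + m) = (-1/2 + m)/((-3*m)) = (-1/2 + m)*(-1/(3*m)) = -(-1/2 + m)/(3*m))
(44 + (s(-1, 1) - 29)/(36 - 56))*n(3) = (44 + ((3 - 1*1) - 29)/(36 - 56))*((1/6)*(1 - 2*3)/3) = (44 + ((3 - 1) - 29)/(-20))*((1/6)*(1/3)*(1 - 6)) = (44 + (2 - 29)*(-1/20))*((1/6)*(1/3)*(-5)) = (44 - 27*(-1/20))*(-5/18) = (44 + 27/20)*(-5/18) = (907/20)*(-5/18) = -907/72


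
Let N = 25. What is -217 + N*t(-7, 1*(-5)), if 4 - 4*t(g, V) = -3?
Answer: -693/4 ≈ -173.25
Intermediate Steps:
t(g, V) = 7/4 (t(g, V) = 1 - 1/4*(-3) = 1 + 3/4 = 7/4)
-217 + N*t(-7, 1*(-5)) = -217 + 25*(7/4) = -217 + 175/4 = -693/4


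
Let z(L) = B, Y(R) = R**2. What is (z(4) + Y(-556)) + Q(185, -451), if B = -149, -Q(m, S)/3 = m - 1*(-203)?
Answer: 307823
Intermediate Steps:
Q(m, S) = -609 - 3*m (Q(m, S) = -3*(m - 1*(-203)) = -3*(m + 203) = -3*(203 + m) = -609 - 3*m)
z(L) = -149
(z(4) + Y(-556)) + Q(185, -451) = (-149 + (-556)**2) + (-609 - 3*185) = (-149 + 309136) + (-609 - 555) = 308987 - 1164 = 307823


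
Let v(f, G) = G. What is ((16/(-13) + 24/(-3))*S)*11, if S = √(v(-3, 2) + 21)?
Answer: -1320*√23/13 ≈ -486.96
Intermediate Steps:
S = √23 (S = √(2 + 21) = √23 ≈ 4.7958)
((16/(-13) + 24/(-3))*S)*11 = ((16/(-13) + 24/(-3))*√23)*11 = ((16*(-1/13) + 24*(-⅓))*√23)*11 = ((-16/13 - 8)*√23)*11 = -120*√23/13*11 = -1320*√23/13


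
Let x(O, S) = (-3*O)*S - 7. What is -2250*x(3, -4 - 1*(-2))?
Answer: -24750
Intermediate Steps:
x(O, S) = -7 - 3*O*S (x(O, S) = -3*O*S - 7 = -7 - 3*O*S)
-2250*x(3, -4 - 1*(-2)) = -2250*(-7 - 3*3*(-4 - 1*(-2))) = -2250*(-7 - 3*3*(-4 + 2)) = -2250*(-7 - 3*3*(-2)) = -2250*(-7 + 18) = -2250*11 = -24750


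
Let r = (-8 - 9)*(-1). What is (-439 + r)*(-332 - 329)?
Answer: 278942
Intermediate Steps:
r = 17 (r = -17*(-1) = 17)
(-439 + r)*(-332 - 329) = (-439 + 17)*(-332 - 329) = -422*(-661) = 278942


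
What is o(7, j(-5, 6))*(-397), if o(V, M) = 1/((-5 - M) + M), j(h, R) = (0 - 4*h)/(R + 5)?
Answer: 397/5 ≈ 79.400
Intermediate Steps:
j(h, R) = -4*h/(5 + R) (j(h, R) = (-4*h)/(5 + R) = -4*h/(5 + R))
o(V, M) = -⅕ (o(V, M) = 1/(-5) = -⅕)
o(7, j(-5, 6))*(-397) = -⅕*(-397) = 397/5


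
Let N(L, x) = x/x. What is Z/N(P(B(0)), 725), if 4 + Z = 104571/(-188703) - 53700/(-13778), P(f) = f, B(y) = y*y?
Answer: -31615331/48147221 ≈ -0.65664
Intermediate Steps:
B(y) = y**2
N(L, x) = 1
Z = -31615331/48147221 (Z = -4 + (104571/(-188703) - 53700/(-13778)) = -4 + (104571*(-1/188703) - 53700*(-1/13778)) = -4 + (-3873/6989 + 26850/6889) = -4 + 160973553/48147221 = -31615331/48147221 ≈ -0.65664)
Z/N(P(B(0)), 725) = -31615331/48147221/1 = -31615331/48147221*1 = -31615331/48147221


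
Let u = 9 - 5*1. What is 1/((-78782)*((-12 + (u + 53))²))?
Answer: -1/159533550 ≈ -6.2683e-9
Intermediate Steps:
u = 4 (u = 9 - 5 = 4)
1/((-78782)*((-12 + (u + 53))²)) = 1/((-78782)*((-12 + (4 + 53))²)) = -1/(78782*(-12 + 57)²) = -1/(78782*(45²)) = -1/78782/2025 = -1/78782*1/2025 = -1/159533550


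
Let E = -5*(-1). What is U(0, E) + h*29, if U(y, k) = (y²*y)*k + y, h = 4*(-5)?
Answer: -580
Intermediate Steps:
E = 5
h = -20
U(y, k) = y + k*y³ (U(y, k) = y³*k + y = k*y³ + y = y + k*y³)
U(0, E) + h*29 = (0 + 5*0³) - 20*29 = (0 + 5*0) - 580 = (0 + 0) - 580 = 0 - 580 = -580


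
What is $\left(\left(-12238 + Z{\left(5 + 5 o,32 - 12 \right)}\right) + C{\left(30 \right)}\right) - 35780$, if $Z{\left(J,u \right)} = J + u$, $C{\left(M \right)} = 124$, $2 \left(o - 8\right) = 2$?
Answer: $-47824$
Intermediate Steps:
$o = 9$ ($o = 8 + \frac{1}{2} \cdot 2 = 8 + 1 = 9$)
$\left(\left(-12238 + Z{\left(5 + 5 o,32 - 12 \right)}\right) + C{\left(30 \right)}\right) - 35780 = \left(\left(-12238 + \left(\left(5 + 5 \cdot 9\right) + \left(32 - 12\right)\right)\right) + 124\right) - 35780 = \left(\left(-12238 + \left(\left(5 + 45\right) + 20\right)\right) + 124\right) - 35780 = \left(\left(-12238 + \left(50 + 20\right)\right) + 124\right) - 35780 = \left(\left(-12238 + 70\right) + 124\right) - 35780 = \left(-12168 + 124\right) - 35780 = -12044 - 35780 = -47824$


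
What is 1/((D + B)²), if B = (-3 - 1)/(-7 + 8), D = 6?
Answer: ¼ ≈ 0.25000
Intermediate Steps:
B = -4 (B = -4/1 = -4*1 = -4)
1/((D + B)²) = 1/((6 - 4)²) = 1/(2²) = 1/4 = ¼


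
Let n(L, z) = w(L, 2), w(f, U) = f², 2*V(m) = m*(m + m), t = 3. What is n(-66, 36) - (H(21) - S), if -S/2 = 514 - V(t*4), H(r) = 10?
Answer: 3606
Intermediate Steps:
V(m) = m² (V(m) = (m*(m + m))/2 = (m*(2*m))/2 = (2*m²)/2 = m²)
n(L, z) = L²
S = -740 (S = -2*(514 - (3*4)²) = -2*(514 - 1*12²) = -2*(514 - 1*144) = -2*(514 - 144) = -2*370 = -740)
n(-66, 36) - (H(21) - S) = (-66)² - (10 - 1*(-740)) = 4356 - (10 + 740) = 4356 - 1*750 = 4356 - 750 = 3606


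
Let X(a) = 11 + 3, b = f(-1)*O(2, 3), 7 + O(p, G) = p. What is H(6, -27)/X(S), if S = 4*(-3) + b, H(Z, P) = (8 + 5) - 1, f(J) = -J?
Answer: 6/7 ≈ 0.85714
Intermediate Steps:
O(p, G) = -7 + p
b = -5 (b = (-1*(-1))*(-7 + 2) = 1*(-5) = -5)
H(Z, P) = 12 (H(Z, P) = 13 - 1 = 12)
S = -17 (S = 4*(-3) - 5 = -12 - 5 = -17)
X(a) = 14
H(6, -27)/X(S) = 12/14 = 12*(1/14) = 6/7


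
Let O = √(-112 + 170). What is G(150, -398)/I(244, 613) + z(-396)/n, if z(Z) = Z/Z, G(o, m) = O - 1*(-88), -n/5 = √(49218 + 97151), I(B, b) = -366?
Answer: -44/183 - √58/366 - √146369/731845 ≈ -0.26177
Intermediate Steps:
n = -5*√146369 (n = -5*√(49218 + 97151) = -5*√146369 ≈ -1912.9)
O = √58 ≈ 7.6158
G(o, m) = 88 + √58 (G(o, m) = √58 - 1*(-88) = √58 + 88 = 88 + √58)
z(Z) = 1
G(150, -398)/I(244, 613) + z(-396)/n = (88 + √58)/(-366) + 1/(-5*√146369) = (88 + √58)*(-1/366) + 1*(-√146369/731845) = (-44/183 - √58/366) - √146369/731845 = -44/183 - √58/366 - √146369/731845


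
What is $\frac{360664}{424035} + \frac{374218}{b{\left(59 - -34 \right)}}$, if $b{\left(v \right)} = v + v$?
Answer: $\frac{26458102189}{13145085} \approx 2012.8$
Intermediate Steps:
$b{\left(v \right)} = 2 v$
$\frac{360664}{424035} + \frac{374218}{b{\left(59 - -34 \right)}} = \frac{360664}{424035} + \frac{374218}{2 \left(59 - -34\right)} = 360664 \cdot \frac{1}{424035} + \frac{374218}{2 \left(59 + 34\right)} = \frac{360664}{424035} + \frac{374218}{2 \cdot 93} = \frac{360664}{424035} + \frac{374218}{186} = \frac{360664}{424035} + 374218 \cdot \frac{1}{186} = \frac{360664}{424035} + \frac{187109}{93} = \frac{26458102189}{13145085}$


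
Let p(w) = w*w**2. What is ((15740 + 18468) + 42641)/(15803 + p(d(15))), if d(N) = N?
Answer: 76849/19178 ≈ 4.0071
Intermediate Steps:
p(w) = w**3
((15740 + 18468) + 42641)/(15803 + p(d(15))) = ((15740 + 18468) + 42641)/(15803 + 15**3) = (34208 + 42641)/(15803 + 3375) = 76849/19178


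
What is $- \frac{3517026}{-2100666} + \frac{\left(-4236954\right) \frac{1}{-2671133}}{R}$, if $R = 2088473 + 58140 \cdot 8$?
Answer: $\frac{3998265979190214493}{2388102415309076459} \approx 1.6742$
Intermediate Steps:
$R = 2553593$ ($R = 2088473 + 465120 = 2553593$)
$- \frac{3517026}{-2100666} + \frac{\left(-4236954\right) \frac{1}{-2671133}}{R} = - \frac{3517026}{-2100666} + \frac{\left(-4236954\right) \frac{1}{-2671133}}{2553593} = \left(-3517026\right) \left(- \frac{1}{2100666}\right) + \left(-4236954\right) \left(- \frac{1}{2671133}\right) \frac{1}{2553593} = \frac{586171}{350111} + \frac{4236954}{2671133} \cdot \frac{1}{2553593} = \frac{586171}{350111} + \frac{4236954}{6820986530869} = \frac{3998265979190214493}{2388102415309076459}$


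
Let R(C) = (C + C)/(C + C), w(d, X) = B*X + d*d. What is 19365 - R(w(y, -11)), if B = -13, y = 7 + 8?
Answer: 19364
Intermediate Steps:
y = 15
w(d, X) = d**2 - 13*X (w(d, X) = -13*X + d*d = -13*X + d**2 = d**2 - 13*X)
R(C) = 1 (R(C) = (2*C)/((2*C)) = (2*C)*(1/(2*C)) = 1)
19365 - R(w(y, -11)) = 19365 - 1*1 = 19365 - 1 = 19364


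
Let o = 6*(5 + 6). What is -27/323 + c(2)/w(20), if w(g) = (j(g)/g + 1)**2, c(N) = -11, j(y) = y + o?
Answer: -431143/907307 ≈ -0.47519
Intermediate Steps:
o = 66 (o = 6*11 = 66)
j(y) = 66 + y (j(y) = y + 66 = 66 + y)
w(g) = (1 + (66 + g)/g)**2 (w(g) = ((66 + g)/g + 1)**2 = (1 + (66 + g)/g)**2)
-27/323 + c(2)/w(20) = -27/323 - 11*100/(33 + 20)**2 = -27*1/323 - 11/(4*(1/400)*53**2) = -27/323 - 11/(4*(1/400)*2809) = -27/323 - 11/2809/100 = -27/323 - 11*100/2809 = -27/323 - 1100/2809 = -431143/907307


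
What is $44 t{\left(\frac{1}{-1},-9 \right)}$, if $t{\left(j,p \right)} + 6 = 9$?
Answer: $132$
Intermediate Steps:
$t{\left(j,p \right)} = 3$ ($t{\left(j,p \right)} = -6 + 9 = 3$)
$44 t{\left(\frac{1}{-1},-9 \right)} = 44 \cdot 3 = 132$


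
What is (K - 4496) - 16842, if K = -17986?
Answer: -39324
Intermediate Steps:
(K - 4496) - 16842 = (-17986 - 4496) - 16842 = -22482 - 16842 = -39324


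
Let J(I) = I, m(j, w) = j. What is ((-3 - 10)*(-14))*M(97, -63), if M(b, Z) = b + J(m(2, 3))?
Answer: 18018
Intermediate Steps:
M(b, Z) = 2 + b (M(b, Z) = b + 2 = 2 + b)
((-3 - 10)*(-14))*M(97, -63) = ((-3 - 10)*(-14))*(2 + 97) = -13*(-14)*99 = 182*99 = 18018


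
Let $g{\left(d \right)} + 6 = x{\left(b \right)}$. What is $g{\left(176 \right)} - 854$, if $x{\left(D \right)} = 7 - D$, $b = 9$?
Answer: $-862$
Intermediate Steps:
$g{\left(d \right)} = -8$ ($g{\left(d \right)} = -6 + \left(7 - 9\right) = -6 - 2 = -8$)
$g{\left(176 \right)} - 854 = -8 - 854 = -862$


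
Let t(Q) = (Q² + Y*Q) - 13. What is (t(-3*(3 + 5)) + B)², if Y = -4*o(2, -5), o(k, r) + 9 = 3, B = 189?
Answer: 30976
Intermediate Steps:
o(k, r) = -6 (o(k, r) = -9 + 3 = -6)
Y = 24 (Y = -4*(-6) = 24)
t(Q) = -13 + Q² + 24*Q (t(Q) = (Q² + 24*Q) - 13 = -13 + Q² + 24*Q)
(t(-3*(3 + 5)) + B)² = ((-13 + (-3*(3 + 5))² + 24*(-3*(3 + 5))) + 189)² = ((-13 + (-3*8)² + 24*(-3*8)) + 189)² = ((-13 + (-24)² + 24*(-24)) + 189)² = ((-13 + 576 - 576) + 189)² = (-13 + 189)² = 176² = 30976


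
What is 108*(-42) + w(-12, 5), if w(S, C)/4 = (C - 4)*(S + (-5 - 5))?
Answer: -4624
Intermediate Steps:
w(S, C) = 4*(-10 + S)*(-4 + C) (w(S, C) = 4*((C - 4)*(S + (-5 - 5))) = 4*((-4 + C)*(S - 10)) = 4*((-4 + C)*(-10 + S)) = 4*((-10 + S)*(-4 + C)) = 4*(-10 + S)*(-4 + C))
108*(-42) + w(-12, 5) = 108*(-42) + (160 - 40*5 - 16*(-12) + 4*5*(-12)) = -4536 + (160 - 200 + 192 - 240) = -4536 - 88 = -4624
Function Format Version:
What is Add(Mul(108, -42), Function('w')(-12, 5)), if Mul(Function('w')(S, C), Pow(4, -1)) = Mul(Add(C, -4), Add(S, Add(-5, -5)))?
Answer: -4624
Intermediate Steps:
Function('w')(S, C) = Mul(4, Add(-10, S), Add(-4, C)) (Function('w')(S, C) = Mul(4, Mul(Add(C, -4), Add(S, Add(-5, -5)))) = Mul(4, Mul(Add(-4, C), Add(S, -10))) = Mul(4, Mul(Add(-4, C), Add(-10, S))) = Mul(4, Mul(Add(-10, S), Add(-4, C))) = Mul(4, Add(-10, S), Add(-4, C)))
Add(Mul(108, -42), Function('w')(-12, 5)) = Add(Mul(108, -42), Add(160, Mul(-40, 5), Mul(-16, -12), Mul(4, 5, -12))) = Add(-4536, Add(160, -200, 192, -240)) = Add(-4536, -88) = -4624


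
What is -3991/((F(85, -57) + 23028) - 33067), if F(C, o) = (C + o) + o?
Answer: 3991/10068 ≈ 0.39640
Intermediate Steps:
F(C, o) = C + 2*o
-3991/((F(85, -57) + 23028) - 33067) = -3991/(((85 + 2*(-57)) + 23028) - 33067) = -3991/(((85 - 114) + 23028) - 33067) = -3991/((-29 + 23028) - 33067) = -3991/(22999 - 33067) = -3991/(-10068) = -3991*(-1/10068) = 3991/10068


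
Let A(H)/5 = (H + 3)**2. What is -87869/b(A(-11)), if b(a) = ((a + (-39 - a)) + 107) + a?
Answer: -87869/388 ≈ -226.47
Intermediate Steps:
A(H) = 5*(3 + H)**2 (A(H) = 5*(H + 3)**2 = 5*(3 + H)**2)
b(a) = 68 + a (b(a) = (-39 + 107) + a = 68 + a)
-87869/b(A(-11)) = -87869/(68 + 5*(3 - 11)**2) = -87869/(68 + 5*(-8)**2) = -87869/(68 + 5*64) = -87869/(68 + 320) = -87869/388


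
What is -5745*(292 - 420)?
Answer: 735360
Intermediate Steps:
-5745*(292 - 420) = -5745*(-128) = 735360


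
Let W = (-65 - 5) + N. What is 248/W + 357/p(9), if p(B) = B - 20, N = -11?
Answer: -31645/891 ≈ -35.516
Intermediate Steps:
p(B) = -20 + B
W = -81 (W = (-65 - 5) - 11 = -70 - 11 = -81)
248/W + 357/p(9) = 248/(-81) + 357/(-20 + 9) = 248*(-1/81) + 357/(-11) = -248/81 + 357*(-1/11) = -248/81 - 357/11 = -31645/891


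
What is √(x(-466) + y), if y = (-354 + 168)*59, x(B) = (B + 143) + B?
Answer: 3*I*√1307 ≈ 108.46*I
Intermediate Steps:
x(B) = 143 + 2*B (x(B) = (143 + B) + B = 143 + 2*B)
y = -10974 (y = -186*59 = -10974)
√(x(-466) + y) = √((143 + 2*(-466)) - 10974) = √((143 - 932) - 10974) = √(-789 - 10974) = √(-11763) = 3*I*√1307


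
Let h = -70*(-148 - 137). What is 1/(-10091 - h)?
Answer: -1/30041 ≈ -3.3288e-5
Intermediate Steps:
h = 19950 (h = -70*(-285) = 19950)
1/(-10091 - h) = 1/(-10091 - 1*19950) = 1/(-10091 - 19950) = 1/(-30041) = -1/30041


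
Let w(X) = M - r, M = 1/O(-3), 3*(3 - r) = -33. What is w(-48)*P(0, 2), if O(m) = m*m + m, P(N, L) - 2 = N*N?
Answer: -83/3 ≈ -27.667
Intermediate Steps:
P(N, L) = 2 + N² (P(N, L) = 2 + N*N = 2 + N²)
O(m) = m + m² (O(m) = m² + m = m + m²)
r = 14 (r = 3 - ⅓*(-33) = 3 + 11 = 14)
M = ⅙ (M = 1/(-3*(1 - 3)) = 1/(-3*(-2)) = 1/6 = ⅙ ≈ 0.16667)
w(X) = -83/6 (w(X) = ⅙ - 1*14 = ⅙ - 14 = -83/6)
w(-48)*P(0, 2) = -83*(2 + 0²)/6 = -83*(2 + 0)/6 = -83/6*2 = -83/3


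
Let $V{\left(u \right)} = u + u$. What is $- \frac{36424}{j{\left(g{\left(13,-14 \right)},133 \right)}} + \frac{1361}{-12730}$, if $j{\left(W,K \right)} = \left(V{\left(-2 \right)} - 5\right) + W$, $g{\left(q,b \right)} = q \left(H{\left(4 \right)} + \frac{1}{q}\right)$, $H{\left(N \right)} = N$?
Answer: $- \frac{115934351}{140030} \approx -827.92$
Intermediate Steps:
$V{\left(u \right)} = 2 u$
$g{\left(q,b \right)} = q \left(4 + \frac{1}{q}\right)$
$j{\left(W,K \right)} = -9 + W$ ($j{\left(W,K \right)} = \left(2 \left(-2\right) - 5\right) + W = \left(-4 - 5\right) + W = -9 + W$)
$- \frac{36424}{j{\left(g{\left(13,-14 \right)},133 \right)}} + \frac{1361}{-12730} = - \frac{36424}{-9 + \left(1 + 4 \cdot 13\right)} + \frac{1361}{-12730} = - \frac{36424}{-9 + \left(1 + 52\right)} + 1361 \left(- \frac{1}{12730}\right) = - \frac{36424}{-9 + 53} - \frac{1361}{12730} = - \frac{36424}{44} - \frac{1361}{12730} = \left(-36424\right) \frac{1}{44} - \frac{1361}{12730} = - \frac{9106}{11} - \frac{1361}{12730} = - \frac{115934351}{140030}$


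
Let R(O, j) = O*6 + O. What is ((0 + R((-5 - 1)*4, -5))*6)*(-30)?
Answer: 30240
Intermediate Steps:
R(O, j) = 7*O (R(O, j) = 6*O + O = 7*O)
((0 + R((-5 - 1)*4, -5))*6)*(-30) = ((0 + 7*((-5 - 1)*4))*6)*(-30) = ((0 + 7*(-6*4))*6)*(-30) = ((0 + 7*(-24))*6)*(-30) = ((0 - 168)*6)*(-30) = -168*6*(-30) = -1008*(-30) = 30240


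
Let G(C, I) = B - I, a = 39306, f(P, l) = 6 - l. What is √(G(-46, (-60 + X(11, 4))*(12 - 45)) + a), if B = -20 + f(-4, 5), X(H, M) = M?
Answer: √37439 ≈ 193.49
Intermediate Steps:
B = -19 (B = -20 + (6 - 1*5) = -20 + (6 - 5) = -20 + 1 = -19)
G(C, I) = -19 - I
√(G(-46, (-60 + X(11, 4))*(12 - 45)) + a) = √((-19 - (-60 + 4)*(12 - 45)) + 39306) = √((-19 - (-56)*(-33)) + 39306) = √((-19 - 1*1848) + 39306) = √((-19 - 1848) + 39306) = √(-1867 + 39306) = √37439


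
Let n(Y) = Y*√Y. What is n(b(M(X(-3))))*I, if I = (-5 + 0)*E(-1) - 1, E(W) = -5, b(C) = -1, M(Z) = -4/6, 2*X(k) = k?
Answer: -24*I ≈ -24.0*I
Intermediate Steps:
X(k) = k/2
M(Z) = -⅔ (M(Z) = -4*⅙ = -⅔)
I = 24 (I = (-5 + 0)*(-5) - 1 = -5*(-5) - 1 = 25 - 1 = 24)
n(Y) = Y^(3/2)
n(b(M(X(-3))))*I = (-1)^(3/2)*24 = -I*24 = -24*I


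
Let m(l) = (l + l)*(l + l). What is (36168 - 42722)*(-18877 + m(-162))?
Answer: -564292846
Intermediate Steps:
m(l) = 4*l² (m(l) = (2*l)*(2*l) = 4*l²)
(36168 - 42722)*(-18877 + m(-162)) = (36168 - 42722)*(-18877 + 4*(-162)²) = -6554*(-18877 + 4*26244) = -6554*(-18877 + 104976) = -6554*86099 = -564292846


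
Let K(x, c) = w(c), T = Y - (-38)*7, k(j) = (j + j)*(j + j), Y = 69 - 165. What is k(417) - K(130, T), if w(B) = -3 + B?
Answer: 695389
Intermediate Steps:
Y = -96
k(j) = 4*j**2 (k(j) = (2*j)*(2*j) = 4*j**2)
T = 170 (T = -96 - (-38)*7 = -96 - 1*(-266) = -96 + 266 = 170)
K(x, c) = -3 + c
k(417) - K(130, T) = 4*417**2 - (-3 + 170) = 4*173889 - 1*167 = 695556 - 167 = 695389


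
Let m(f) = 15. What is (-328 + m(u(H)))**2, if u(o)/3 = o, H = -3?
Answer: 97969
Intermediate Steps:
u(o) = 3*o
(-328 + m(u(H)))**2 = (-328 + 15)**2 = (-313)**2 = 97969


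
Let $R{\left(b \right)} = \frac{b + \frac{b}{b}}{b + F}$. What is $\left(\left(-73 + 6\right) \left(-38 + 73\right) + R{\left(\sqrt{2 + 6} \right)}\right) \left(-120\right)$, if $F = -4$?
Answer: $281580 + 150 \sqrt{2} \approx 2.8179 \cdot 10^{5}$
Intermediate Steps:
$R{\left(b \right)} = \frac{1 + b}{-4 + b}$ ($R{\left(b \right)} = \frac{b + \frac{b}{b}}{b - 4} = \frac{b + 1}{-4 + b} = \frac{1 + b}{-4 + b}$)
$\left(\left(-73 + 6\right) \left(-38 + 73\right) + R{\left(\sqrt{2 + 6} \right)}\right) \left(-120\right) = \left(\left(-73 + 6\right) \left(-38 + 73\right) + \frac{1 + \sqrt{2 + 6}}{-4 + \sqrt{2 + 6}}\right) \left(-120\right) = \left(\left(-67\right) 35 + \frac{1 + \sqrt{8}}{-4 + \sqrt{8}}\right) \left(-120\right) = \left(-2345 + \frac{1 + 2 \sqrt{2}}{-4 + 2 \sqrt{2}}\right) \left(-120\right) = 281400 - \frac{120 \left(1 + 2 \sqrt{2}\right)}{-4 + 2 \sqrt{2}}$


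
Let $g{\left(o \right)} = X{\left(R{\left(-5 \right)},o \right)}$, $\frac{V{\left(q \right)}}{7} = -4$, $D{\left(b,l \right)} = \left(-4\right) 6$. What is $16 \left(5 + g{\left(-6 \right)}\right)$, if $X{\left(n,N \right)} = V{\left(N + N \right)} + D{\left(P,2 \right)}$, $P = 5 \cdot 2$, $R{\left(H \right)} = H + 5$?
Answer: $-752$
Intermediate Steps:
$R{\left(H \right)} = 5 + H$
$P = 10$
$D{\left(b,l \right)} = -24$
$V{\left(q \right)} = -28$ ($V{\left(q \right)} = 7 \left(-4\right) = -28$)
$X{\left(n,N \right)} = -52$ ($X{\left(n,N \right)} = -28 - 24 = -52$)
$g{\left(o \right)} = -52$
$16 \left(5 + g{\left(-6 \right)}\right) = 16 \left(5 - 52\right) = 16 \left(-47\right) = -752$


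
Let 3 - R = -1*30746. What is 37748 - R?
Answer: 6999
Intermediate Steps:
R = 30749 (R = 3 - (-1)*30746 = 3 - 1*(-30746) = 3 + 30746 = 30749)
37748 - R = 37748 - 1*30749 = 37748 - 30749 = 6999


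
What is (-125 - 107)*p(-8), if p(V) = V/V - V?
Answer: -2088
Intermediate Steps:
p(V) = 1 - V
(-125 - 107)*p(-8) = (-125 - 107)*(1 - 1*(-8)) = -232*(1 + 8) = -232*9 = -2088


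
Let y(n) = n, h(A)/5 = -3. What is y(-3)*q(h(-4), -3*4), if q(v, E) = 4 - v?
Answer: -57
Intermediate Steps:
h(A) = -15 (h(A) = 5*(-3) = -15)
y(-3)*q(h(-4), -3*4) = -3*(4 - 1*(-15)) = -3*(4 + 15) = -3*19 = -57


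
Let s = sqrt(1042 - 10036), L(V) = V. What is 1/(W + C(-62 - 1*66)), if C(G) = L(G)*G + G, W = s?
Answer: 8128/132133265 - I*sqrt(8994)/264266530 ≈ 6.1514e-5 - 3.5887e-7*I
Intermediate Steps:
s = I*sqrt(8994) (s = sqrt(-8994) = I*sqrt(8994) ≈ 94.837*I)
W = I*sqrt(8994) ≈ 94.837*I
C(G) = G + G**2 (C(G) = G*G + G = G**2 + G = G + G**2)
1/(W + C(-62 - 1*66)) = 1/(I*sqrt(8994) + (-62 - 1*66)*(1 + (-62 - 1*66))) = 1/(I*sqrt(8994) + (-62 - 66)*(1 + (-62 - 66))) = 1/(I*sqrt(8994) - 128*(1 - 128)) = 1/(I*sqrt(8994) - 128*(-127)) = 1/(I*sqrt(8994) + 16256) = 1/(16256 + I*sqrt(8994))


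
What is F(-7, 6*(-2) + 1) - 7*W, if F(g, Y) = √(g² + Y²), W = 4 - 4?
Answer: √170 ≈ 13.038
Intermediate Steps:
W = 0
F(g, Y) = √(Y² + g²)
F(-7, 6*(-2) + 1) - 7*W = √((6*(-2) + 1)² + (-7)²) - 7*0 = √((-12 + 1)² + 49) + 0 = √((-11)² + 49) + 0 = √(121 + 49) + 0 = √170 + 0 = √170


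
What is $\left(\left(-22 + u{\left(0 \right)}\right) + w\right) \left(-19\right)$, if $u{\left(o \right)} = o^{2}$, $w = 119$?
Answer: $-1843$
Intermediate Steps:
$\left(\left(-22 + u{\left(0 \right)}\right) + w\right) \left(-19\right) = \left(\left(-22 + 0^{2}\right) + 119\right) \left(-19\right) = \left(\left(-22 + 0\right) + 119\right) \left(-19\right) = \left(-22 + 119\right) \left(-19\right) = 97 \left(-19\right) = -1843$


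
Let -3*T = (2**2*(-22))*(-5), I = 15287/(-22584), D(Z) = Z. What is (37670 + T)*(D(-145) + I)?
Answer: -185175792595/33876 ≈ -5.4663e+6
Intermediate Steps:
I = -15287/22584 (I = 15287*(-1/22584) = -15287/22584 ≈ -0.67690)
T = -440/3 (T = -2**2*(-22)*(-5)/3 = -4*(-22)*(-5)/3 = -(-88)*(-5)/3 = -1/3*440 = -440/3 ≈ -146.67)
(37670 + T)*(D(-145) + I) = (37670 - 440/3)*(-145 - 15287/22584) = (112570/3)*(-3289967/22584) = -185175792595/33876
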